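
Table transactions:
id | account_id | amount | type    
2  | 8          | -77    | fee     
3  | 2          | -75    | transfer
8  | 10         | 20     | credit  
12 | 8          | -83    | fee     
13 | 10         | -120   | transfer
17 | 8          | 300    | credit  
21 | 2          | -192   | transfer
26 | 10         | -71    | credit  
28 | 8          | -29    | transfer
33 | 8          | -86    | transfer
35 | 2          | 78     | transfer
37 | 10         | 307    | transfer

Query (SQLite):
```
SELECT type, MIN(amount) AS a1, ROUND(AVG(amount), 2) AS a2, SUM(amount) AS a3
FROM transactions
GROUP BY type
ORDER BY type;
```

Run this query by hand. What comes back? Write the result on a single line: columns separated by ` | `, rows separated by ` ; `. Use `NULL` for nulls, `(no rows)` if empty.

Group transactions by type.
Per group compute: MIN(amount), ROUND(AVG(amount), 2), SUM(amount).
  credit: ids {8, 17, 26} → MIN(amount)=-71, ROUND(AVG(amount), 2)=83, SUM(amount)=249
  fee: ids {2, 12} → MIN(amount)=-83, ROUND(AVG(amount), 2)=-80, SUM(amount)=-160
  transfer: ids {3, 13, 21, 28, 33, 35, 37} → MIN(amount)=-192, ROUND(AVG(amount), 2)=-16.71, SUM(amount)=-117

credit | -71 | 83 | 249 ; fee | -83 | -80 | -160 ; transfer | -192 | -16.71 | -117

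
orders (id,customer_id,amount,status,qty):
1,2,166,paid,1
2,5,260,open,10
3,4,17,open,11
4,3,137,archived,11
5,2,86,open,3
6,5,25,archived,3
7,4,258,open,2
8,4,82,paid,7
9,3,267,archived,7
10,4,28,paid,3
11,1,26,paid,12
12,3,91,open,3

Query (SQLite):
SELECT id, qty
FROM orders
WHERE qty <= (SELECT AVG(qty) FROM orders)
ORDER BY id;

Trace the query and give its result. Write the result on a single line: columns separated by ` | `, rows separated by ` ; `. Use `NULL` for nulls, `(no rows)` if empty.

Scalar subquery: AVG(qty) over all orders rows = 6.083333 (≈; comparison uses full precision).
Keep rows where qty <= that value.

1 | 1 ; 5 | 3 ; 6 | 3 ; 7 | 2 ; 10 | 3 ; 12 | 3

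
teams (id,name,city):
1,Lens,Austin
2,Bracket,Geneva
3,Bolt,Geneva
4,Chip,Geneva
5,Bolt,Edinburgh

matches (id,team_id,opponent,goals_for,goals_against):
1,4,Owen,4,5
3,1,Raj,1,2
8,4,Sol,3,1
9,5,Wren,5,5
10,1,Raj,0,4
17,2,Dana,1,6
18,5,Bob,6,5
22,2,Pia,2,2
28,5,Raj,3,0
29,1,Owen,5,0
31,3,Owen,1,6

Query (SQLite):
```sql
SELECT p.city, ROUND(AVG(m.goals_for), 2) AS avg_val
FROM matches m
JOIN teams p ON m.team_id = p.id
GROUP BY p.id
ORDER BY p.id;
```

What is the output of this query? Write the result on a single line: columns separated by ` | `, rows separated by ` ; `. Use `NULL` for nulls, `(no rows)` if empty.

Join each matches row to its teams via team_id.
Group joined rows by teams.id; compute ROUND(AVG(m.goals_for), 2) per group.
  1: ids {3, 10, 29} → ROUND(AVG(m.goals_for), 2)=2
  2: ids {17, 22} → ROUND(AVG(m.goals_for), 2)=1.5
  3: ids {31} → ROUND(AVG(m.goals_for), 2)=1
  4: ids {1, 8} → ROUND(AVG(m.goals_for), 2)=3.5
  5: ids {9, 18, 28} → ROUND(AVG(m.goals_for), 2)=4.67

Austin | 2 ; Geneva | 1.5 ; Geneva | 1 ; Geneva | 3.5 ; Edinburgh | 4.67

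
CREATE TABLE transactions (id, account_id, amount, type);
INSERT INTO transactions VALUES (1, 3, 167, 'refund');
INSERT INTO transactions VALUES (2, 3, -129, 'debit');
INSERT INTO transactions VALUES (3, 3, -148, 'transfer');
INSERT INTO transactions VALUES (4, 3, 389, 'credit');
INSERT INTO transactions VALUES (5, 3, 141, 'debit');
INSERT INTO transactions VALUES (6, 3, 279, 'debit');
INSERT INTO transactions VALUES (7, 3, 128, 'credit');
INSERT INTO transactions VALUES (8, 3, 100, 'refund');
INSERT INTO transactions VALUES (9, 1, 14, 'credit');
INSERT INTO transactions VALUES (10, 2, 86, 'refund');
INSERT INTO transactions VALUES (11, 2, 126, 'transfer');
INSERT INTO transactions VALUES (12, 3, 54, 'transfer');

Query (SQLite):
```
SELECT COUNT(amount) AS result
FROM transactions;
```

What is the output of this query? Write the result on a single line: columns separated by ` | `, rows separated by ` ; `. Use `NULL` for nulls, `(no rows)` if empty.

All amount values: [167, -129, -148, 389, 141, 279, 128, 100, 14, 86, 126, 54].
COUNT(amount) counts non-NULL values → 12.

12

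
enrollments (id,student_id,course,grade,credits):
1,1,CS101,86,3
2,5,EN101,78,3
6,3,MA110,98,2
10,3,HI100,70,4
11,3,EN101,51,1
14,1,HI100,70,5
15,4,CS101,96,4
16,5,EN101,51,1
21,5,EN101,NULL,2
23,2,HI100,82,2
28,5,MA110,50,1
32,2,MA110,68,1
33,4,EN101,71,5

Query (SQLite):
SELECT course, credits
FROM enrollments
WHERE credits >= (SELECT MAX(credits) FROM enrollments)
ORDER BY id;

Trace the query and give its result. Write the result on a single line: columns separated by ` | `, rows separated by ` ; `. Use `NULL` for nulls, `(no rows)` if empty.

Scalar subquery: MAX(credits) over all enrollments rows = 5.
Keep rows where credits >= that value.

HI100 | 5 ; EN101 | 5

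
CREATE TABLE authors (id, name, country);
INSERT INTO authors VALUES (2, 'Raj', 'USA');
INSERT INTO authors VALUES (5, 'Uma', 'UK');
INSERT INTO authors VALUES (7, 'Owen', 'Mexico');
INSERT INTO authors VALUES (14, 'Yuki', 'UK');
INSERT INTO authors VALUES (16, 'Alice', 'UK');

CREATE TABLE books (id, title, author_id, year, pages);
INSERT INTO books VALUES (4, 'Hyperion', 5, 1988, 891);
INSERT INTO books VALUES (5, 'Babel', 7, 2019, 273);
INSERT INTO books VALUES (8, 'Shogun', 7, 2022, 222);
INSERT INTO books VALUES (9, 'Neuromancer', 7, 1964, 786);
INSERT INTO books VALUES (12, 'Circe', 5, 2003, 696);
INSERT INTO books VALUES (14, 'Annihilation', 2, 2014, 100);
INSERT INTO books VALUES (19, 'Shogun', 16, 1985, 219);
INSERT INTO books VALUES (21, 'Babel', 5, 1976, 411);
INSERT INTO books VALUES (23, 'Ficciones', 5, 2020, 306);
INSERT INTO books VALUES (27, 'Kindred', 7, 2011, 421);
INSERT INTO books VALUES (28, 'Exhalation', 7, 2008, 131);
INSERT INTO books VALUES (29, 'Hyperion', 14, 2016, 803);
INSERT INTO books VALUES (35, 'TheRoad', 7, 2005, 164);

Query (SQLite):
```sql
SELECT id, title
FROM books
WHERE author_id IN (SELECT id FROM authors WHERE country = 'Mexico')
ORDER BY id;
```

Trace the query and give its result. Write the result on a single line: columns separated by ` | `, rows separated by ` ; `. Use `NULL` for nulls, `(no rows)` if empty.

5 | Babel ; 8 | Shogun ; 9 | Neuromancer ; 27 | Kindred ; 28 | Exhalation ; 35 | TheRoad

Inner query: authors.id where country = 'Mexico'.
Outer: keep books rows whose author_id is in that set.
Inner query → {7}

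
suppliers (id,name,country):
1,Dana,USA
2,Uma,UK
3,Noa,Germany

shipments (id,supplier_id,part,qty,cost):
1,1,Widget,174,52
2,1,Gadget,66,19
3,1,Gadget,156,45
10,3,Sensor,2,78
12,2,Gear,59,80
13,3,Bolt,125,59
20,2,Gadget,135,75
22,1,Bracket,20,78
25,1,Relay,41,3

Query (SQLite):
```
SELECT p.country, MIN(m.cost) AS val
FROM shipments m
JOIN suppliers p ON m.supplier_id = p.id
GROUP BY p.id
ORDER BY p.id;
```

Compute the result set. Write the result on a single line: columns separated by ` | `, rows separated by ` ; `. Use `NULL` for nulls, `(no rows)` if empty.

Join each shipments row to its suppliers via supplier_id.
Group joined rows by suppliers.id; compute MIN(m.cost) per group.
  1: ids {1, 2, 3, 22, 25} → MIN(m.cost)=3
  2: ids {12, 20} → MIN(m.cost)=75
  3: ids {10, 13} → MIN(m.cost)=59

USA | 3 ; UK | 75 ; Germany | 59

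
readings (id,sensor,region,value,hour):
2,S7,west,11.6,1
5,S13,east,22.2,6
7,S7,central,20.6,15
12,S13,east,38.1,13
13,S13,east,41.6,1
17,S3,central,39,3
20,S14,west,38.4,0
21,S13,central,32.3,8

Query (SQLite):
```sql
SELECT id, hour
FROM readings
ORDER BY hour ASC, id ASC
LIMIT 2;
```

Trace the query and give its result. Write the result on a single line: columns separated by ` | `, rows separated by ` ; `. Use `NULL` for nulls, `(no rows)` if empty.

Sort by hour asc, tiebreak id asc: (0, id=20), (1, id=2), (1, id=13), (3, id=17), (6, id=5) …. Take first 2.

20 | 0 ; 2 | 1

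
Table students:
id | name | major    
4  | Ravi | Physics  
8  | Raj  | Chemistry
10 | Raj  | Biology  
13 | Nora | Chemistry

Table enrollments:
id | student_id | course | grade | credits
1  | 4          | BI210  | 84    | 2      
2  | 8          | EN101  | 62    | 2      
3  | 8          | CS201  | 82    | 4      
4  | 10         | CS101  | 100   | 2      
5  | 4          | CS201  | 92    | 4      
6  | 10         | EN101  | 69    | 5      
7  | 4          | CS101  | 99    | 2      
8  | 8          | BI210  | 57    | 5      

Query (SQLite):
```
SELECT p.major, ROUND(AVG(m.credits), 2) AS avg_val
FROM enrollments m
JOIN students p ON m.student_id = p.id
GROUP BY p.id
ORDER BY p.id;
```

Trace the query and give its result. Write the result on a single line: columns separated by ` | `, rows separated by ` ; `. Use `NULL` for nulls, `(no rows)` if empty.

Physics | 2.67 ; Chemistry | 3.67 ; Biology | 3.5

Join each enrollments row to its students via student_id.
Group joined rows by students.id; compute ROUND(AVG(m.credits), 2) per group.
  4: ids {1, 5, 7} → ROUND(AVG(m.credits), 2)=2.67
  8: ids {2, 3, 8} → ROUND(AVG(m.credits), 2)=3.67
  10: ids {4, 6} → ROUND(AVG(m.credits), 2)=3.5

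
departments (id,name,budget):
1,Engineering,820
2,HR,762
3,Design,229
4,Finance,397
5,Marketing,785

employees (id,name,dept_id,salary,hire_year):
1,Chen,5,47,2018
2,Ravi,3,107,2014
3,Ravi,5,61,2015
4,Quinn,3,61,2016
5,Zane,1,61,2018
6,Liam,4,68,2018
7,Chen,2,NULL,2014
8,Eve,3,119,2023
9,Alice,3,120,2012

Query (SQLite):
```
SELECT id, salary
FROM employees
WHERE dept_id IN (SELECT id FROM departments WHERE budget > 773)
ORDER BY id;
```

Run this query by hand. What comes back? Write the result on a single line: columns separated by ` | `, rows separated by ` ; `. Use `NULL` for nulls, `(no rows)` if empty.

1 | 47 ; 3 | 61 ; 5 | 61

Inner query: departments.id where budget > 773.
Outer: keep employees rows whose dept_id is in that set.
Inner query → {1, 5}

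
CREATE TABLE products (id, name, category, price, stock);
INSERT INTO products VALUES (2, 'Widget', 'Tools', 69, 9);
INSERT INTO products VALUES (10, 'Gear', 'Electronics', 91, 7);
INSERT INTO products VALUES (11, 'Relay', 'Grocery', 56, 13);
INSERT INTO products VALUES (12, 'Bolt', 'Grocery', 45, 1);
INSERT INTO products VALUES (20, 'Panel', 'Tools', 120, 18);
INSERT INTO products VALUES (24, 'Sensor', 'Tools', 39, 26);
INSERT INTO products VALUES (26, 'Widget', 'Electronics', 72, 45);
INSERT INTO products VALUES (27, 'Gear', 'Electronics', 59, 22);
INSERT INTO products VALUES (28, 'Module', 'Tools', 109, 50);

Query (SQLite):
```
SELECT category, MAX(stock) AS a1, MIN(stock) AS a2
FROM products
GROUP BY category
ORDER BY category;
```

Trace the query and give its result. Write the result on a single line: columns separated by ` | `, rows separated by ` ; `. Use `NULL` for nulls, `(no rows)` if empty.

Group products by category.
Per group compute: MAX(stock), MIN(stock).
  Electronics: ids {10, 26, 27} → MAX(stock)=45, MIN(stock)=7
  Grocery: ids {11, 12} → MAX(stock)=13, MIN(stock)=1
  Tools: ids {2, 20, 24, 28} → MAX(stock)=50, MIN(stock)=9

Electronics | 45 | 7 ; Grocery | 13 | 1 ; Tools | 50 | 9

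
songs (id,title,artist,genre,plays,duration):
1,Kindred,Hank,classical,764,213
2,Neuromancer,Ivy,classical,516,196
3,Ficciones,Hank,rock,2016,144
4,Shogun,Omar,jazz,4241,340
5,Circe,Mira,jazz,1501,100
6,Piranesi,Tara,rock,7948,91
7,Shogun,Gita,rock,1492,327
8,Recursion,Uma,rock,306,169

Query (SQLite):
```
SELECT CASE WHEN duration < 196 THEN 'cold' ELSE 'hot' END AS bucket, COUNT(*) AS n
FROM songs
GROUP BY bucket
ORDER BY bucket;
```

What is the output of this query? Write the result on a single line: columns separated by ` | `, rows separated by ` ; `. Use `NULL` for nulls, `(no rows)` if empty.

Bucket rows by duration < 196 → 'cold' else 'hot'; count each bucket.

cold | 4 ; hot | 4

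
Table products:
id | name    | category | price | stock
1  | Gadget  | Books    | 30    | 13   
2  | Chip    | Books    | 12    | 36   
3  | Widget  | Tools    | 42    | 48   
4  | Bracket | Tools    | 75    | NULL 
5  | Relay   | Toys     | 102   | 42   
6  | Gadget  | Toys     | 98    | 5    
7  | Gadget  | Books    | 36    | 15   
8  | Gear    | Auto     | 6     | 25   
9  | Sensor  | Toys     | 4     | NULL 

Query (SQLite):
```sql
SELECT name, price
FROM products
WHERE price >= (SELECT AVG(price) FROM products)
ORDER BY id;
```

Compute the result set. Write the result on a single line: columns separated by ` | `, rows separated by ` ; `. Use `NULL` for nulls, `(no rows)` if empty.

Scalar subquery: AVG(price) over all products rows = 45.0.
Keep rows where price >= that value.

Bracket | 75 ; Relay | 102 ; Gadget | 98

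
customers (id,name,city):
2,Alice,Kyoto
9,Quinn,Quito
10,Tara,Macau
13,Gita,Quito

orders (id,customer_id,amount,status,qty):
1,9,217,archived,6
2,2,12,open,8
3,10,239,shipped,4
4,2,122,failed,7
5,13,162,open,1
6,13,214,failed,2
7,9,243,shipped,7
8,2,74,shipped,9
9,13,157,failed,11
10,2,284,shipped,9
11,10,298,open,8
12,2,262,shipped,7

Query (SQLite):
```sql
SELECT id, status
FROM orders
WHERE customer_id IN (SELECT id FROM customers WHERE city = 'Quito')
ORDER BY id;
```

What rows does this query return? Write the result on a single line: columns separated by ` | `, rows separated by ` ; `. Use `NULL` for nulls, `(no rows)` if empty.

1 | archived ; 5 | open ; 6 | failed ; 7 | shipped ; 9 | failed

Inner query: customers.id where city = 'Quito'.
Outer: keep orders rows whose customer_id is in that set.
Inner query → {9, 13}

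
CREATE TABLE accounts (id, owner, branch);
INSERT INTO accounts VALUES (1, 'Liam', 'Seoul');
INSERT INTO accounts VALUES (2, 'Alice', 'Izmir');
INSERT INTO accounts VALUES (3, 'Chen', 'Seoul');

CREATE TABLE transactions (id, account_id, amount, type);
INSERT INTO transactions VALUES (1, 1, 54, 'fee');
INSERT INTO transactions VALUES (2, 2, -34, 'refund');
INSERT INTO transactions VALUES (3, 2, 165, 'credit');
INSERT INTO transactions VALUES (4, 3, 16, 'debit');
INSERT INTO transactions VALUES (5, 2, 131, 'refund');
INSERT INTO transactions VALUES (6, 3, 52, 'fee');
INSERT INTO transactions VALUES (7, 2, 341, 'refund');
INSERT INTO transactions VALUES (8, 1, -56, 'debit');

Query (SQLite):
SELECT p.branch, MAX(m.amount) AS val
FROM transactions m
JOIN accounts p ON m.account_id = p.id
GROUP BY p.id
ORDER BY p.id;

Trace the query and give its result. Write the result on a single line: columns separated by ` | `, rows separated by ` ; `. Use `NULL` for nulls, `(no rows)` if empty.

Join each transactions row to its accounts via account_id.
Group joined rows by accounts.id; compute MAX(m.amount) per group.
  1: ids {1, 8} → MAX(m.amount)=54
  2: ids {2, 3, 5, 7} → MAX(m.amount)=341
  3: ids {4, 6} → MAX(m.amount)=52

Seoul | 54 ; Izmir | 341 ; Seoul | 52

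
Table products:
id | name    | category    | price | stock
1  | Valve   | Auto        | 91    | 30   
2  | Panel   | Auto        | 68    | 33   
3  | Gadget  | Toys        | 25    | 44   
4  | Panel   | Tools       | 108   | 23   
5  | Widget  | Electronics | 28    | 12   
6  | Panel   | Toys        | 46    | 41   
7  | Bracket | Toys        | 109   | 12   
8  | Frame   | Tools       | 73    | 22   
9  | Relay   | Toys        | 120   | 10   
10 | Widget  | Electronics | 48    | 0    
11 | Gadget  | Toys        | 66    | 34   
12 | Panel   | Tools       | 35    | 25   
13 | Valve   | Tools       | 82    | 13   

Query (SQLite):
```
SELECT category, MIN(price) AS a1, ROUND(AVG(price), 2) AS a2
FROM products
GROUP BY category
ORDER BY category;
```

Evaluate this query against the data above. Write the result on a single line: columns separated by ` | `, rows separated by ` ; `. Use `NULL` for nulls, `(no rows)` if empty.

Group products by category.
Per group compute: MIN(price), ROUND(AVG(price), 2).
  Auto: ids {1, 2} → MIN(price)=68, ROUND(AVG(price), 2)=79.5
  Electronics: ids {5, 10} → MIN(price)=28, ROUND(AVG(price), 2)=38
  Tools: ids {4, 8, 12, 13} → MIN(price)=35, ROUND(AVG(price), 2)=74.5
  Toys: ids {3, 6, 7, 9, 11} → MIN(price)=25, ROUND(AVG(price), 2)=73.2

Auto | 68 | 79.5 ; Electronics | 28 | 38 ; Tools | 35 | 74.5 ; Toys | 25 | 73.2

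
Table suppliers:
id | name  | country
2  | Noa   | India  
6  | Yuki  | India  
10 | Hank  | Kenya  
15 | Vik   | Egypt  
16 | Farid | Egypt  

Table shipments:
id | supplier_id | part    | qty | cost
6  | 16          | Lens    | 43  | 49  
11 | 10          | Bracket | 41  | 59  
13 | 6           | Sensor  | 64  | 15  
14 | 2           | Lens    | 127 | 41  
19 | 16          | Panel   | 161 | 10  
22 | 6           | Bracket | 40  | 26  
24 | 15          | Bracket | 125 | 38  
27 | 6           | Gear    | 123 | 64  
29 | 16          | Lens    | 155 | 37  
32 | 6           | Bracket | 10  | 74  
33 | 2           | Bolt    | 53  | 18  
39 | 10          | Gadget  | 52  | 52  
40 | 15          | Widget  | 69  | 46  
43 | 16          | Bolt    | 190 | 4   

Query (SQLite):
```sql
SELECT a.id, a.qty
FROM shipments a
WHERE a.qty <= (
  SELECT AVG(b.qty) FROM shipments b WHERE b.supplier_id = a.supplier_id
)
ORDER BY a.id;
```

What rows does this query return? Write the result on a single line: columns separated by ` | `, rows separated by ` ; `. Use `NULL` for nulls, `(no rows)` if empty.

6 | 43 ; 11 | 41 ; 22 | 40 ; 32 | 10 ; 33 | 53 ; 40 | 69

For each shipments row a, compute AVG(qty) over rows sharing a.supplier_id.
Keep row a if a.qty <= that per-group AVG.
  supplier_id=2: AVG(qty) = 90.0
  supplier_id=6: AVG(qty) = 59.25
  supplier_id=10: AVG(qty) = 46.5
  supplier_id=15: AVG(qty) = 97.0
  supplier_id=16: AVG(qty) = 137.25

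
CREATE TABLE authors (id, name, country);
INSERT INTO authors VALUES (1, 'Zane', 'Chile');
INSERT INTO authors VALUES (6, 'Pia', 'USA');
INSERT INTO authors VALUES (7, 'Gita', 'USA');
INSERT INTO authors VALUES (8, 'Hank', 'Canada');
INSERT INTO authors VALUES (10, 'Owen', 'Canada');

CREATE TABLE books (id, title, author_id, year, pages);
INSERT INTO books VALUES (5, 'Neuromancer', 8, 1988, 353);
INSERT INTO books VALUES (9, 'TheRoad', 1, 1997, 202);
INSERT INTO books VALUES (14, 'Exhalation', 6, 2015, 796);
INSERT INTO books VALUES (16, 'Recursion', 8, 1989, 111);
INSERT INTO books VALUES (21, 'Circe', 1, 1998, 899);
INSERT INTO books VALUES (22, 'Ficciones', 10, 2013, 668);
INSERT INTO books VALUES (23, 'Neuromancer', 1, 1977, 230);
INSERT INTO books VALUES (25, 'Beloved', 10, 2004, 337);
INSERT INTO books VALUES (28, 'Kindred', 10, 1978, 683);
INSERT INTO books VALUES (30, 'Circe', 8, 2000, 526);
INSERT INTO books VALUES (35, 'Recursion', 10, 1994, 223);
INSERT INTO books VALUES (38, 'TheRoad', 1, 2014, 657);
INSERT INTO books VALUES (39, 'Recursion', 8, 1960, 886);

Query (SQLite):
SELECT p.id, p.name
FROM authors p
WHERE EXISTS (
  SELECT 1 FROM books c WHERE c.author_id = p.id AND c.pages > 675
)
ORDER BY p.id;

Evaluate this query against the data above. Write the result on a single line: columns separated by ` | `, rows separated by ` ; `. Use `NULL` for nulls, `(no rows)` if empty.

1 | Zane ; 6 | Pia ; 8 | Hank ; 10 | Owen

For each authors row, check whether any books with matching author_id has pages > 675.
Keep rows where that is true.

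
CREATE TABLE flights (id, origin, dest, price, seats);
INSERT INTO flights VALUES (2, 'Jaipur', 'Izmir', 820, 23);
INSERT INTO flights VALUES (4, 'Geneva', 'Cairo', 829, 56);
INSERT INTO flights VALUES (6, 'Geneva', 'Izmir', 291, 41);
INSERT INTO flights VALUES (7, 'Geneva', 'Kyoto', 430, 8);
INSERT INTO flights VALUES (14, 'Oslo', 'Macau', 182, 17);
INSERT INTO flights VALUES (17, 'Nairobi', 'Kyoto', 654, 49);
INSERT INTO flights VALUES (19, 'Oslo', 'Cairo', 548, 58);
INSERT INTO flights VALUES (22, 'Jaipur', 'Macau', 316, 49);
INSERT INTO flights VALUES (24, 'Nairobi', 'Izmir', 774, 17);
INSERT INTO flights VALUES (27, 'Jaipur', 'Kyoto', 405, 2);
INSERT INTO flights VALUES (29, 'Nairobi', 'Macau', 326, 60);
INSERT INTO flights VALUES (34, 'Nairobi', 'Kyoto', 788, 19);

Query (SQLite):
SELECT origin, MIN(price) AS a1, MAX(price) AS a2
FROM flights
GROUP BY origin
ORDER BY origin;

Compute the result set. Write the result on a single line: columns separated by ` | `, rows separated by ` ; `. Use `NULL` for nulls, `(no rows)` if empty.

Group flights by origin.
Per group compute: MIN(price), MAX(price).
  Geneva: ids {4, 6, 7} → MIN(price)=291, MAX(price)=829
  Jaipur: ids {2, 22, 27} → MIN(price)=316, MAX(price)=820
  Nairobi: ids {17, 24, 29, 34} → MIN(price)=326, MAX(price)=788
  Oslo: ids {14, 19} → MIN(price)=182, MAX(price)=548

Geneva | 291 | 829 ; Jaipur | 316 | 820 ; Nairobi | 326 | 788 ; Oslo | 182 | 548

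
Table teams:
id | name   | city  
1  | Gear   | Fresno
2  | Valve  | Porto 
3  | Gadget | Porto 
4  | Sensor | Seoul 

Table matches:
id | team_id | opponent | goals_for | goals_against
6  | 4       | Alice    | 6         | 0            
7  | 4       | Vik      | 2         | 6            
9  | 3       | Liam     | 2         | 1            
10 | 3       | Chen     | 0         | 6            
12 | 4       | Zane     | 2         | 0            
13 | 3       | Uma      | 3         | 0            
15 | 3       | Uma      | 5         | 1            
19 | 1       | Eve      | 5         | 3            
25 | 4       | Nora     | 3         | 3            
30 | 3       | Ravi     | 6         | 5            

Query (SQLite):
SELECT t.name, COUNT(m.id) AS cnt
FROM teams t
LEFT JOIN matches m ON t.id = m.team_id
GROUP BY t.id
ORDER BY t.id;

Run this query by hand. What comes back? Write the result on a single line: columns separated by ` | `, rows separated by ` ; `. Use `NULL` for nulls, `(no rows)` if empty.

Gear | 1 ; Valve | 0 ; Gadget | 5 ; Sensor | 4

LEFT JOIN keeps every teams row; unmatched ones get NULL for matches columns.
Group by teams.id and compute COUNT(m.id). COUNT(col) of an all-NULL group is 0.
  1: ids {19} → COUNT(m.id)=1
  2: ids {—} → COUNT(m.id)=0
  3: ids {9, 10, 13, 15, 30} → COUNT(m.id)=5
  4: ids {6, 7, 12, 25} → COUNT(m.id)=4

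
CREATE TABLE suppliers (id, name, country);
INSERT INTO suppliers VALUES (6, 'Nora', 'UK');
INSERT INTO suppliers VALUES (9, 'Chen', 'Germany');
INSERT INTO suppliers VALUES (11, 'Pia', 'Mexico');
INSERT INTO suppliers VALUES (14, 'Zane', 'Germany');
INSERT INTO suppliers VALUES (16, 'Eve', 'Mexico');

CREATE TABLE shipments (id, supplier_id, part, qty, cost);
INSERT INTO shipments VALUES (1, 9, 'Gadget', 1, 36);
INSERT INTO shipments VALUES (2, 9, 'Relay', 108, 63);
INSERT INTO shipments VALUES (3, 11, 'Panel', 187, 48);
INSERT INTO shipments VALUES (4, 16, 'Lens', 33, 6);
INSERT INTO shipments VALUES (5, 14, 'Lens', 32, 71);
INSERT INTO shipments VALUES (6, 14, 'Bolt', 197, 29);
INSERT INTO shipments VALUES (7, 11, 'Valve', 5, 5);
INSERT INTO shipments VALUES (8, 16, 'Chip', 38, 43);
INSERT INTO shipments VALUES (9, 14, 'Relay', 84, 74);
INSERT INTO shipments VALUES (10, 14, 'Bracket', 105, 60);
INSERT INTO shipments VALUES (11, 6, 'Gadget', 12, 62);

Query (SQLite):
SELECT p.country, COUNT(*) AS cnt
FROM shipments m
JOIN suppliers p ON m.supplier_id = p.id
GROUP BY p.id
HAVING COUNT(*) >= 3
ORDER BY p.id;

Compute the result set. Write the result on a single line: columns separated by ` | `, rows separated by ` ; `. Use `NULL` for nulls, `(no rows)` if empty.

Germany | 4

Join each shipments row to its suppliers via supplier_id.
Group joined rows by suppliers.id; compute COUNT(*) per group.
HAVING: keep groups with count ≥ 3.
  6: ids {11} → COUNT(*)=1
  9: ids {1, 2} → COUNT(*)=2
  11: ids {3, 7} → COUNT(*)=2
  14: ids {5, 6, 9, 10} → COUNT(*)=4
  16: ids {4, 8} → COUNT(*)=2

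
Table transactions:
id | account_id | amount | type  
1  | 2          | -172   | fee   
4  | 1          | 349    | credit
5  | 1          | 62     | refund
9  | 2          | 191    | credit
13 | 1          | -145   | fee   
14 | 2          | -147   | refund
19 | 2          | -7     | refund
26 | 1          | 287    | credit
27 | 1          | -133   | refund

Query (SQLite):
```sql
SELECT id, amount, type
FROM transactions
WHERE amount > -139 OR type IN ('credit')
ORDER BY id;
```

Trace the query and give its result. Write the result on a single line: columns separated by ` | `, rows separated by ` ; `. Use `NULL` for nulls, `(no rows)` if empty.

4 | 349 | credit ; 5 | 62 | refund ; 9 | 191 | credit ; 19 | -7 | refund ; 26 | 287 | credit ; 27 | -133 | refund

amount > -139: ids {4, 5, 9, 19, 26, 27}
type IN ('credit'): ids {4, 9, 26}
Combine with OR.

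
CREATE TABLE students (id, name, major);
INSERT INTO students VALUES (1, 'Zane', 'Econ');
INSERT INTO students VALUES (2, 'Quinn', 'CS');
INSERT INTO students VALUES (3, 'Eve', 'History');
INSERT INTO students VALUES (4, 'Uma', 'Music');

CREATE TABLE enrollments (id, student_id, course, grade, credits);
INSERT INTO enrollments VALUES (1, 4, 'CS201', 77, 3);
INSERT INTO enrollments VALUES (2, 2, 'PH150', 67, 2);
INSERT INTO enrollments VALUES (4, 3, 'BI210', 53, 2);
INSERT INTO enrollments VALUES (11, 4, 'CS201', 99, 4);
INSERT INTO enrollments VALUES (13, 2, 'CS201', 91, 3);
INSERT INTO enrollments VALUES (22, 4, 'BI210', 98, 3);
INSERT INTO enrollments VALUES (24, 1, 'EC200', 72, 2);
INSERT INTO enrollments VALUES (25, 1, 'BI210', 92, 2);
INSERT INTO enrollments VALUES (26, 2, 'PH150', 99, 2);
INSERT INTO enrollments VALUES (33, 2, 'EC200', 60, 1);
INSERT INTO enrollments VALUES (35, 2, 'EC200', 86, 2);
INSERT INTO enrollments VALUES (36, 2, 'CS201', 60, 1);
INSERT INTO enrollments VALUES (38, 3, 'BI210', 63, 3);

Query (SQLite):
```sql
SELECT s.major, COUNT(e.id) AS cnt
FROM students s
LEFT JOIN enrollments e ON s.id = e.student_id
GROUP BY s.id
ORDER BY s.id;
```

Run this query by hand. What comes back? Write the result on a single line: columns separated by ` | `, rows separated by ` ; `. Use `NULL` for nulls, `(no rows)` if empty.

LEFT JOIN keeps every students row; unmatched ones get NULL for enrollments columns.
Group by students.id and compute COUNT(e.id). COUNT(col) of an all-NULL group is 0.
  1: ids {24, 25} → COUNT(e.id)=2
  2: ids {2, 13, 26, 33, 35, 36} → COUNT(e.id)=6
  3: ids {4, 38} → COUNT(e.id)=2
  4: ids {1, 11, 22} → COUNT(e.id)=3

Econ | 2 ; CS | 6 ; History | 2 ; Music | 3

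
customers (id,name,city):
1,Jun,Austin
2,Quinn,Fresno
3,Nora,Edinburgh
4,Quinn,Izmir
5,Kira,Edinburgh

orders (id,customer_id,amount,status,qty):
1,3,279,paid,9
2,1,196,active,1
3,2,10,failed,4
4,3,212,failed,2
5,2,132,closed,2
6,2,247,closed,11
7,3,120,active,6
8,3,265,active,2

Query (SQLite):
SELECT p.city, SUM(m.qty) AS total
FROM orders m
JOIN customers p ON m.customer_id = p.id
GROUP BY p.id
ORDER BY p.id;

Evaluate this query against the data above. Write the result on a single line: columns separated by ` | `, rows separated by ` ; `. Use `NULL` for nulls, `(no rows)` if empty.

Austin | 1 ; Fresno | 17 ; Edinburgh | 19

Join each orders row to its customers via customer_id.
Group joined rows by customers.id; compute SUM(m.qty) per group.
  1: ids {2} → SUM(m.qty)=1
  2: ids {3, 5, 6} → SUM(m.qty)=17
  3: ids {1, 4, 7, 8} → SUM(m.qty)=19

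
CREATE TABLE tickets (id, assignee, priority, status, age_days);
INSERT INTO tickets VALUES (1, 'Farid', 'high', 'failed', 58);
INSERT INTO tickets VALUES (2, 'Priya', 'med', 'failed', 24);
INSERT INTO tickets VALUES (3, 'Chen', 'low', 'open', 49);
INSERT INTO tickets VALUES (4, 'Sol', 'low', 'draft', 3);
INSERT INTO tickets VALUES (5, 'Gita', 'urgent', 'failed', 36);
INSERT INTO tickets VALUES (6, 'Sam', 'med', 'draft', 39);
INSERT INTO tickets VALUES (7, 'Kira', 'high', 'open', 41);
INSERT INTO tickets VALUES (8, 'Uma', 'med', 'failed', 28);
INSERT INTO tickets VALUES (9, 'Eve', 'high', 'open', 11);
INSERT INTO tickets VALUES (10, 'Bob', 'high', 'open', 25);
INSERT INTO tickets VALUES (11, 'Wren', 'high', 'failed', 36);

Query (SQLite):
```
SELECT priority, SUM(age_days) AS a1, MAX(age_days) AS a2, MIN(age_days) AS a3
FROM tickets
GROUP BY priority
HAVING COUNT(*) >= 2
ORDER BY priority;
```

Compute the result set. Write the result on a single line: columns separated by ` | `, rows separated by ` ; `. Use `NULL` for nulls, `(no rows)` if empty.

high | 171 | 58 | 11 ; low | 52 | 49 | 3 ; med | 91 | 39 | 24

Group tickets by priority.
Per group compute: SUM(age_days), MAX(age_days), MIN(age_days).
HAVING: drop groups with fewer than 2 rows.
  high: ids {1, 7, 9, 10, 11} → SUM(age_days)=171, MAX(age_days)=58, MIN(age_days)=11
  low: ids {3, 4} → SUM(age_days)=52, MAX(age_days)=49, MIN(age_days)=3
  med: ids {2, 6, 8} → SUM(age_days)=91, MAX(age_days)=39, MIN(age_days)=24
  urgent: ids {5} → SUM(age_days)=36, MAX(age_days)=36, MIN(age_days)=36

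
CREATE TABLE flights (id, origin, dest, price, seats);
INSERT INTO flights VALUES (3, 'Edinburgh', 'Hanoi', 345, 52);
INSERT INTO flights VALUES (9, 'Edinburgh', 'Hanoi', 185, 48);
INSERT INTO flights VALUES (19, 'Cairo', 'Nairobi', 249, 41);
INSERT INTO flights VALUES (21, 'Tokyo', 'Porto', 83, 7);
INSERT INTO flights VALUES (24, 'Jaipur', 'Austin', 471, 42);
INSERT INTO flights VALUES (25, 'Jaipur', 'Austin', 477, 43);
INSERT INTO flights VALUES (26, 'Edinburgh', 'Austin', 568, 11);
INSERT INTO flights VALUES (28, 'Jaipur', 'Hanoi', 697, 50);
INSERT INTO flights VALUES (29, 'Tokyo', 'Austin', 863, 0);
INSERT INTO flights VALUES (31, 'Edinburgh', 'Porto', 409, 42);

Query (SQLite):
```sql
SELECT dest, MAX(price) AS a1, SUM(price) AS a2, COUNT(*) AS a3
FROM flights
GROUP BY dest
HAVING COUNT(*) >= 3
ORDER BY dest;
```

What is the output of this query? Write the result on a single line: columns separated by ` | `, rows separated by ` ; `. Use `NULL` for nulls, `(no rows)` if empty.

Group flights by dest.
Per group compute: MAX(price), SUM(price), COUNT(*).
HAVING: drop groups with fewer than 3 rows.
  Austin: ids {24, 25, 26, 29} → MAX(price)=863, SUM(price)=2379, COUNT(*)=4
  Hanoi: ids {3, 9, 28} → MAX(price)=697, SUM(price)=1227, COUNT(*)=3
  Nairobi: ids {19} → MAX(price)=249, SUM(price)=249, COUNT(*)=1
  Porto: ids {21, 31} → MAX(price)=409, SUM(price)=492, COUNT(*)=2

Austin | 863 | 2379 | 4 ; Hanoi | 697 | 1227 | 3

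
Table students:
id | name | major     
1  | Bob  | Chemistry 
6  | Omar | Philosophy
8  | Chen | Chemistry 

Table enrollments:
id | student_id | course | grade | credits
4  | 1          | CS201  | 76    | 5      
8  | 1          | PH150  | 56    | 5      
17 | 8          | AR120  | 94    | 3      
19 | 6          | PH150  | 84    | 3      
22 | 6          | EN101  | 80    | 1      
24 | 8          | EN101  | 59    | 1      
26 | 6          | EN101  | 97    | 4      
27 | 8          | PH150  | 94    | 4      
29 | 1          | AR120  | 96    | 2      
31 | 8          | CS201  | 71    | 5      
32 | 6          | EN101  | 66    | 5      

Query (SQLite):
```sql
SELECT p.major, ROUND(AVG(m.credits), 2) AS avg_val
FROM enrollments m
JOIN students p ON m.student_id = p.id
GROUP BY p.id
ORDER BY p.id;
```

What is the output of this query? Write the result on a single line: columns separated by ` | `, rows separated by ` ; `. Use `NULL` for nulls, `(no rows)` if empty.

Join each enrollments row to its students via student_id.
Group joined rows by students.id; compute ROUND(AVG(m.credits), 2) per group.
  1: ids {4, 8, 29} → ROUND(AVG(m.credits), 2)=4
  6: ids {19, 22, 26, 32} → ROUND(AVG(m.credits), 2)=3.25
  8: ids {17, 24, 27, 31} → ROUND(AVG(m.credits), 2)=3.25

Chemistry | 4 ; Philosophy | 3.25 ; Chemistry | 3.25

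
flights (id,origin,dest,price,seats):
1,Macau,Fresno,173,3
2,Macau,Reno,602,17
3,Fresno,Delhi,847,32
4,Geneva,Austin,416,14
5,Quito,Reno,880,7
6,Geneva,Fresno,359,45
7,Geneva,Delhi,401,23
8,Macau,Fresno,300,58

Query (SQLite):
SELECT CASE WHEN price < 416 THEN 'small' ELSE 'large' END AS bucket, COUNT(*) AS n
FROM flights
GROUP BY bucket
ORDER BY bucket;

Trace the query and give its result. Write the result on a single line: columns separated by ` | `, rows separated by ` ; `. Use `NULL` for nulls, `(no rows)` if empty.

Bucket rows by price < 416 → 'small' else 'large'; count each bucket.

large | 4 ; small | 4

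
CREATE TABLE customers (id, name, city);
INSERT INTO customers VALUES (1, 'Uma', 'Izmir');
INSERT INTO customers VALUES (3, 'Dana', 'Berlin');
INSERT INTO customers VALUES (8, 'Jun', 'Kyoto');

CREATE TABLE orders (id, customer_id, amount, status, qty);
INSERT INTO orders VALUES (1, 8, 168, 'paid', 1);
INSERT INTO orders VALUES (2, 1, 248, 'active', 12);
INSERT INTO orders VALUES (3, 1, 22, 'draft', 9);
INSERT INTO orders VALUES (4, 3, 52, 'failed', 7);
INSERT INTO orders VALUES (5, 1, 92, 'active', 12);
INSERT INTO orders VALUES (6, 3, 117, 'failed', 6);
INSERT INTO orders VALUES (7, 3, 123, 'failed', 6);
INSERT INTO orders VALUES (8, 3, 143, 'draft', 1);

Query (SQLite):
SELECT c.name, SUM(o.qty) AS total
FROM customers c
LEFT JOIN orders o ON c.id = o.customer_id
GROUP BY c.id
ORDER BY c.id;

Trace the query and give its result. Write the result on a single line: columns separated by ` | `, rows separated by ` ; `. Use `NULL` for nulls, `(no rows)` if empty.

LEFT JOIN keeps every customers row; unmatched ones get NULL for orders columns.
Group by customers.id and compute SUM(o.qty). SUM over an all-NULL group is NULL.
  1: ids {2, 3, 5} → SUM(o.qty)=33
  3: ids {4, 6, 7, 8} → SUM(o.qty)=20
  8: ids {1} → SUM(o.qty)=1

Uma | 33 ; Dana | 20 ; Jun | 1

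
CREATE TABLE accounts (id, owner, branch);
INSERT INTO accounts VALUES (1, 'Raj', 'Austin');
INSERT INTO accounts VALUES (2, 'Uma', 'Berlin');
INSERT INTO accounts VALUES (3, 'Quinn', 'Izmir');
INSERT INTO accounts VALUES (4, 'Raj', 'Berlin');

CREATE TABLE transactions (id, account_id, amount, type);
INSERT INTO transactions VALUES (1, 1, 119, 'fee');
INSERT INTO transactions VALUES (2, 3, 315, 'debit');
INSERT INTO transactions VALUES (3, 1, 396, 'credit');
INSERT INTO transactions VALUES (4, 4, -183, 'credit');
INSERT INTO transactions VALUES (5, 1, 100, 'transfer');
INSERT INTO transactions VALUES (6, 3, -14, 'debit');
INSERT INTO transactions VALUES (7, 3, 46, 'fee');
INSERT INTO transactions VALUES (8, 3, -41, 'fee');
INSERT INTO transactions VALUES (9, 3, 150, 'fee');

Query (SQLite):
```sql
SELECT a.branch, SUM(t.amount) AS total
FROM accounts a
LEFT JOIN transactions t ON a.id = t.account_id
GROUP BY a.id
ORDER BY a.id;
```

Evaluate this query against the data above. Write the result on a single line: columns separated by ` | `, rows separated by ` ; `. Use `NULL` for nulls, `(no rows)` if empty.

LEFT JOIN keeps every accounts row; unmatched ones get NULL for transactions columns.
Group by accounts.id and compute SUM(t.amount). SUM over an all-NULL group is NULL.
  1: ids {1, 3, 5} → SUM(t.amount)=615
  2: ids {—} → SUM(t.amount)=NULL
  3: ids {2, 6, 7, 8, 9} → SUM(t.amount)=456
  4: ids {4} → SUM(t.amount)=-183

Austin | 615 ; Berlin | NULL ; Izmir | 456 ; Berlin | -183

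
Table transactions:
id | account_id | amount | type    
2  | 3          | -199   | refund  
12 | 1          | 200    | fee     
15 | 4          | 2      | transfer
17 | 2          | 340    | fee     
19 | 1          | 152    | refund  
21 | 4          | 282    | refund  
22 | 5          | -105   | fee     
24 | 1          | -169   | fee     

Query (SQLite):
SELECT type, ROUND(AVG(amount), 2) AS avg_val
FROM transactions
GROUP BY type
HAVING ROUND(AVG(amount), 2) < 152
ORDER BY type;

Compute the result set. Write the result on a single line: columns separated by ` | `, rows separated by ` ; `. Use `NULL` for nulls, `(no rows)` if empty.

Partition transactions by type; compute ROUND(AVG(amount), 2) within each group.
HAVING: keep groups where ROUND(AVG(amount), 2) < 152.
  fee: ids {12, 17, 22, 24} → ROUND(AVG(amount), 2)=66.5
  refund: ids {2, 19, 21} → ROUND(AVG(amount), 2)=78.33
  transfer: ids {15} → ROUND(AVG(amount), 2)=2

fee | 66.5 ; refund | 78.33 ; transfer | 2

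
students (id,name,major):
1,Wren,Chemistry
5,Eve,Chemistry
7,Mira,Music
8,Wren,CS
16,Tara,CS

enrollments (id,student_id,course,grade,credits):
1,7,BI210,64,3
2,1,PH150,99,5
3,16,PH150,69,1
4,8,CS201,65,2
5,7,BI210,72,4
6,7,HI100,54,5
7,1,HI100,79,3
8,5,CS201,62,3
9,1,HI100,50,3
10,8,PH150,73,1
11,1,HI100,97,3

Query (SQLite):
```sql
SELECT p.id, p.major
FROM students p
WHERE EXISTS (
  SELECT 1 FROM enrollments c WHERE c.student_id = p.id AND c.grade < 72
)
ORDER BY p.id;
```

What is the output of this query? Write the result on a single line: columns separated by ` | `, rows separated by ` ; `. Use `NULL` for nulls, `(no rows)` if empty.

1 | Chemistry ; 5 | Chemistry ; 7 | Music ; 8 | CS ; 16 | CS

For each students row, check whether any enrollments with matching student_id has grade < 72.
Keep rows where that is true.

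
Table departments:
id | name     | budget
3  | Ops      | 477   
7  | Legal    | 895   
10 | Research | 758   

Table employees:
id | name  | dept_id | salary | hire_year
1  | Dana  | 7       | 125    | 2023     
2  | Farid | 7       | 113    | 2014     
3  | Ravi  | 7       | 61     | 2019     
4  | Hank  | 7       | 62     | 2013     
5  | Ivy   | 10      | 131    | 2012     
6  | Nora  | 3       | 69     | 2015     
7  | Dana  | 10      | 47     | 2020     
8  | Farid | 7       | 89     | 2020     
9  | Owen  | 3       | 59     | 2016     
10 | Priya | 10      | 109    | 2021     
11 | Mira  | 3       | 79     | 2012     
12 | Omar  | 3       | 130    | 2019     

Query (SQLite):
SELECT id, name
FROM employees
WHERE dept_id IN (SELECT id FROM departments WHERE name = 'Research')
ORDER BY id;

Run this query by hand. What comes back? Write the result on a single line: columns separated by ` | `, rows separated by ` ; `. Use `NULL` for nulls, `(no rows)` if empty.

5 | Ivy ; 7 | Dana ; 10 | Priya

Inner query: departments.id where name = 'Research'.
Outer: keep employees rows whose dept_id is in that set.
Inner query → {10}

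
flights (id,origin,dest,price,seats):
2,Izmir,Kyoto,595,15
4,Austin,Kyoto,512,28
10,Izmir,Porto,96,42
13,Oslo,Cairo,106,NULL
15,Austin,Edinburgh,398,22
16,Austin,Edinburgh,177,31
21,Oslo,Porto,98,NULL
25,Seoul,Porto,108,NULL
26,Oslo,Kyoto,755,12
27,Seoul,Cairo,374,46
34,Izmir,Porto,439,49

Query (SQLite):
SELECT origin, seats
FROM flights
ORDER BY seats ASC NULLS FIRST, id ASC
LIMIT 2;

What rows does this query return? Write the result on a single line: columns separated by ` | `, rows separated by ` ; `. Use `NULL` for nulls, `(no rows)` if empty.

Oslo | NULL ; Oslo | NULL

Sort by seats asc, tiebreak id asc: (NULL, id=13), (NULL, id=21), (NULL, id=25), (12, id=26), (15, id=2) …. Take first 2.
NULLS FIRST: NULL seats rows go before all non-NULL rows (among themselves ordered by id asc).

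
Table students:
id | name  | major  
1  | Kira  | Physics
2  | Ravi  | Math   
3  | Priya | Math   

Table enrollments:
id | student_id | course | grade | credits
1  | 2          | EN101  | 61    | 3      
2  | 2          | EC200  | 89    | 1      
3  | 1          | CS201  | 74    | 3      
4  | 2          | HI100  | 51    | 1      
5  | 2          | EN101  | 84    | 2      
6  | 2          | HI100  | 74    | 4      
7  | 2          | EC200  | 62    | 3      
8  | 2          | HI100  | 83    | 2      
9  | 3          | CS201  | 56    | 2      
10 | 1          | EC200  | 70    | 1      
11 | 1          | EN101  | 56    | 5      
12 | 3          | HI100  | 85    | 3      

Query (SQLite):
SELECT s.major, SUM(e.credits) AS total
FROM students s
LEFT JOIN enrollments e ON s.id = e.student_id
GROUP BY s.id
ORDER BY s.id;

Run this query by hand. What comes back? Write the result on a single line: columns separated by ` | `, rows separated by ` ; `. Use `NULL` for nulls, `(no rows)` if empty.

LEFT JOIN keeps every students row; unmatched ones get NULL for enrollments columns.
Group by students.id and compute SUM(e.credits). SUM over an all-NULL group is NULL.
  1: ids {3, 10, 11} → SUM(e.credits)=9
  2: ids {1, 2, 4, 5, 6, 7, 8} → SUM(e.credits)=16
  3: ids {9, 12} → SUM(e.credits)=5

Physics | 9 ; Math | 16 ; Math | 5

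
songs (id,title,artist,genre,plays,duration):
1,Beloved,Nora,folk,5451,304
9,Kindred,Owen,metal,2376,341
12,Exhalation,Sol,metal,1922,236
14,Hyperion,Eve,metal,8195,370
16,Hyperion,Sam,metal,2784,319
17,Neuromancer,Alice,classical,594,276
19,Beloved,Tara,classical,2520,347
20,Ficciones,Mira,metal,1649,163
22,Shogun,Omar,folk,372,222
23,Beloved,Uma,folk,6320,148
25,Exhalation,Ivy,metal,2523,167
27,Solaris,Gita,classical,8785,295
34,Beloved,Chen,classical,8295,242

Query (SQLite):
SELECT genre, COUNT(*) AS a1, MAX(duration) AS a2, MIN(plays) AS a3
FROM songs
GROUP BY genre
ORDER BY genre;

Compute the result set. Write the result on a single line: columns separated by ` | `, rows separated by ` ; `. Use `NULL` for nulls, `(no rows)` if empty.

classical | 4 | 347 | 594 ; folk | 3 | 304 | 372 ; metal | 6 | 370 | 1649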